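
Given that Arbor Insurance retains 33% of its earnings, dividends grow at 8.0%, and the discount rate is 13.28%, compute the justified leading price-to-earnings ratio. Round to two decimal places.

12.69

Payout ratio b = 1 − 0.33 = 0.67.
Justified leading P/E = b/(r−g) = 0.67/(0.1328−0.08) = 12.6894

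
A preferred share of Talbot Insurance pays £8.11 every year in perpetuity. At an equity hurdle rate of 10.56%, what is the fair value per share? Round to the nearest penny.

£76.80

Zero-growth DDM (perpetuity): P₀ = D/r = 8.11 / 0.1056 = 76.7992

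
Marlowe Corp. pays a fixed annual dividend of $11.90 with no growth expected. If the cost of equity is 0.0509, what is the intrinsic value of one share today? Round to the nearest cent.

$233.79

Zero-growth DDM (perpetuity): P₀ = D/r = 11.90 / 0.0509 = 233.7917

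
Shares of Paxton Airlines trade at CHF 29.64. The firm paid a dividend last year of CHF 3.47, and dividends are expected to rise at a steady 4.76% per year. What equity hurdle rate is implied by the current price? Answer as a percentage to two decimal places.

17.02%

Rearranging the constant-growth DDM: r = D₁/P₀ + g.
D₁ = 3.47 × (1 + 0.0476) = 3.6352.
r = 3.6352 / 29.64 + 0.0476 = 0.12264 + 0.0476 = 0.17024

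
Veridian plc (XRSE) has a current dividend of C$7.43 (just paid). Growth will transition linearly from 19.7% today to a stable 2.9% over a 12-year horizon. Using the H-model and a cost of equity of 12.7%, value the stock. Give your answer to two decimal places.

C$154.44

H-model: P₀ = D₀[(1+g_L) + H(g_S−g_L)]/(r−g_L), with H = 12/2 = 6.
P₀ = 7.43 × [(1+0.029) + 6×(0.197−0.029)] / (0.127−0.029)
   = 7.43 × 2.0370 / 0.098 = 154.4379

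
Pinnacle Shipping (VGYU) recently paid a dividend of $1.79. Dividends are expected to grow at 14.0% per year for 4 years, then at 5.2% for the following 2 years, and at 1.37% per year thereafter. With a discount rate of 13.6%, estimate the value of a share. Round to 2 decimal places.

Three-stage DDM. Project D₁…D_6; terminal Gordon value at t=6 with g = 0.0137; discount at r = 0.136.
D_1 = 2.0406
D_2 = 2.3263
D_3 = 2.6520
D_4 = 3.0232
D_5 = 3.1804
D_6 = 3.3458
TV_6 = 3.3917/(0.136−0.0137) = 27.7324
P₀ = Σ Dₜ/(1+r)ᵗ + TV_6/(1+r)^6 = 23.3649

$23.36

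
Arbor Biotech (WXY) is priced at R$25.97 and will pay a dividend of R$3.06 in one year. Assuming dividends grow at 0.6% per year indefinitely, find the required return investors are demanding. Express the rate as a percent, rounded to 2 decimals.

Rearranging the constant-growth DDM: r = D₁/P₀ + g.
r = 3.0600 / 25.97 + 0.006 = 0.11783 + 0.006 = 0.12383

12.38%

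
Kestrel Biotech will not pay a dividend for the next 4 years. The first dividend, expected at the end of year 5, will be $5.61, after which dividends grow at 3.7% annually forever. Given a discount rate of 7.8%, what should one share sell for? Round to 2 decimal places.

Deferred-dividend DDM. At t=4 the remaining stream is a growing perpetuity with first payment D_5 = 5.61.
V_4 = D_5/(r−g) = 5.61/(0.078−0.037) = 136.8293
P₀ = V_4/(1+r)^4 = 136.8293/(1+0.078)^4 = 101.3220

$101.32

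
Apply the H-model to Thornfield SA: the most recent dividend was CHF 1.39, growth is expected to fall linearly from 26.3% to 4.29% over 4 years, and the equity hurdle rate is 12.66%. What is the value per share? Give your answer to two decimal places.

CHF 24.63

H-model: P₀ = D₀[(1+g_L) + H(g_S−g_L)]/(r−g_L), with H = 4/2 = 2.
P₀ = 1.39 × [(1+0.0429) + 2×(0.263−0.0429)] / (0.1266−0.0429)
   = 1.39 × 1.4831 / 0.0837 = 24.6297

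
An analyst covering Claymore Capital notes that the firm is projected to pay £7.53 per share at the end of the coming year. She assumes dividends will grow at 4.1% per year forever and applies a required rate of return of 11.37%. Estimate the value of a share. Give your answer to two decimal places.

£103.58

Gordon growth model: P₀ = D₁/(r − g), with D₁ = 7.53 given directly.
P₀ = 7.5300 / (0.1137 − 0.041) = 7.5300 / 0.0727 = 103.5763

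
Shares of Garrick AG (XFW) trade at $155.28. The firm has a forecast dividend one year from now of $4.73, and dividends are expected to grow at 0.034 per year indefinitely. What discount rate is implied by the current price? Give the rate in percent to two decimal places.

Rearranging the constant-growth DDM: r = D₁/P₀ + g.
r = 4.7300 / 155.28 + 0.034 = 0.03046 + 0.034 = 0.06446

6.45%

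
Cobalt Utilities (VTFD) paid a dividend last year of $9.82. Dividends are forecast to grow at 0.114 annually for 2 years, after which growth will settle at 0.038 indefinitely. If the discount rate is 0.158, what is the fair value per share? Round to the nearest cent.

$97.15

Two-stage DDM. Project D₁…D_2 at 0.114, terminal growth 0.038, discount at r = 0.158.
D_1 = 10.9395
D_2 = 12.1866
Terminal value at t=2: TV = D_3/(r−g) = 12.6497/(0.158−0.038) = 105.4139
P₀ = 10.9395/(1+0.158)^1 + 12.1866/(1+0.158)^2 + 105.4139/(1+0.158)^2 = 97.1454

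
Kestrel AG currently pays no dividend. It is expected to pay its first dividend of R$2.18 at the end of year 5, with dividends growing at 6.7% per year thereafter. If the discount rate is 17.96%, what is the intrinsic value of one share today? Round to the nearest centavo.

Deferred-dividend DDM. At t=4 the remaining stream is a growing perpetuity with first payment D_5 = 2.18.
V_4 = D_5/(r−g) = 2.18/(0.1796−0.067) = 19.3606
P₀ = V_4/(1+r)^4 = 19.3606/(1+0.1796)^4 = 9.9995

R$10.00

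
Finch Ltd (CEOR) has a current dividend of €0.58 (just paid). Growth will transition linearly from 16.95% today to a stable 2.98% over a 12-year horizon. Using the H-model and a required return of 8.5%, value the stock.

€19.63

H-model: P₀ = D₀[(1+g_L) + H(g_S−g_L)]/(r−g_L), with H = 12/2 = 6.
P₀ = 0.58 × [(1+0.0298) + 6×(0.1695−0.0298)] / (0.085−0.0298)
   = 0.58 × 1.8680 / 0.0552 = 19.6275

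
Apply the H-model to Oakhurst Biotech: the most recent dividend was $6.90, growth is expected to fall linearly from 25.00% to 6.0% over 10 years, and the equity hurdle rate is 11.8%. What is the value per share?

$239.12

H-model: P₀ = D₀[(1+g_L) + H(g_S−g_L)]/(r−g_L), with H = 10/2 = 5.
P₀ = 6.90 × [(1+0.06) + 5×(0.25−0.06)] / (0.118−0.06)
   = 6.90 × 2.0100 / 0.058 = 239.1207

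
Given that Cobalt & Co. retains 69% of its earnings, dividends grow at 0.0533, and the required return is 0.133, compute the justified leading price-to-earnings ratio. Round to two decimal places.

Payout ratio b = 1 − 0.69 = 0.31.
Justified leading P/E = b/(r−g) = 0.31/(0.133−0.0533) = 3.8896

3.89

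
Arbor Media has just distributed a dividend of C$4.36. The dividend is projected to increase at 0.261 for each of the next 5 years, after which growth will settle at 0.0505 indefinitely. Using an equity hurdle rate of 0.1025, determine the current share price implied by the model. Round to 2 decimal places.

Two-stage DDM. Project D₁…D_5 at 0.261, terminal growth 0.0505, discount at r = 0.1025.
D_1 = 5.4980
D_2 = 6.9329
D_3 = 8.7424
D_4 = 11.0242
D_5 = 13.9015
Terminal value at t=5: TV = D_6/(r−g) = 14.6035/(0.1025−0.0505) = 280.8372
P₀ = 5.4980/(1+0.1025)^1 + 6.9329/(1+0.1025)^2 + 8.7424/(1+0.1025)^3 + 11.0242/(1+0.1025)^4 + 13.9015/(1+0.1025)^5 + 280.8372/(1+0.1025)^5 = 205.6199

C$205.62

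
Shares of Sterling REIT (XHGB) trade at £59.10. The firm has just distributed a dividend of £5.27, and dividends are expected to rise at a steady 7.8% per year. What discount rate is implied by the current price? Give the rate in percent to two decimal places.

Rearranging the constant-growth DDM: r = D₁/P₀ + g.
D₁ = 5.27 × (1 + 0.078) = 5.6811.
r = 5.6811 / 59.10 + 0.078 = 0.09613 + 0.078 = 0.17413

17.41%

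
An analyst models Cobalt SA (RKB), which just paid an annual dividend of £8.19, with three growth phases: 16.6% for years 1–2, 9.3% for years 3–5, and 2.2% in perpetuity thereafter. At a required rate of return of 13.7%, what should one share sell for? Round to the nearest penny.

Three-stage DDM. Project D₁…D_5; terminal Gordon value at t=5 with g = 0.022; discount at r = 0.137.
D_1 = 9.5495
D_2 = 11.1348
D_3 = 12.1703
D_4 = 13.3021
D_5 = 14.5392
TV_5 = 14.8591/(0.137−0.022) = 129.2095
P₀ = Σ Dₜ/(1+r)ᵗ + TV_5/(1+r)^5 = 108.8999

£108.90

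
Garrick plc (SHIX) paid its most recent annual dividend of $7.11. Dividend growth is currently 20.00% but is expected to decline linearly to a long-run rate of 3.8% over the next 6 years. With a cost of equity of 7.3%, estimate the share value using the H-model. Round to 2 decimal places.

H-model: P₀ = D₀[(1+g_L) + H(g_S−g_L)]/(r−g_L), with H = 6/2 = 3.
P₀ = 7.11 × [(1+0.038) + 3×(0.2−0.038)] / (0.073−0.038)
   = 7.11 × 1.5240 / 0.035 = 309.5897

$309.59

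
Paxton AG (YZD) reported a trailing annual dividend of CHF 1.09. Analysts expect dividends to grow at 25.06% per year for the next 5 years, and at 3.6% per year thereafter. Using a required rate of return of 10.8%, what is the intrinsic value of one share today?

Two-stage DDM. Project D₁…D_5 at 0.2506, terminal growth 0.036, discount at r = 0.108.
D_1 = 1.3632
D_2 = 1.7048
D_3 = 2.1320
D_4 = 2.6662
D_5 = 3.3344
Terminal value at t=5: TV = D_6/(r−g) = 3.4544/(0.108−0.036) = 47.9784
P₀ = 1.3632/(1+0.108)^1 + 1.7048/(1+0.108)^2 + 2.1320/(1+0.108)^3 + 2.6662/(1+0.108)^4 + 3.3344/(1+0.108)^5 + 47.9784/(1+0.108)^5 = 36.6828

CHF 36.68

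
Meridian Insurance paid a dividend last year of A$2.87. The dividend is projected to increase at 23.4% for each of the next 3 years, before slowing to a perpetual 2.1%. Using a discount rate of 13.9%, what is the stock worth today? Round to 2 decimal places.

A$41.71

Two-stage DDM. Project D₁…D_3 at 0.234, terminal growth 0.021, discount at r = 0.139.
D_1 = 3.5416
D_2 = 4.3703
D_3 = 5.3930
Terminal value at t=3: TV = D_4/(r−g) = 5.5062/(0.139−0.021) = 46.6628
P₀ = 3.5416/(1+0.139)^1 + 4.3703/(1+0.139)^2 + 5.3930/(1+0.139)^3 + 46.6628/(1+0.139)^3 = 41.7069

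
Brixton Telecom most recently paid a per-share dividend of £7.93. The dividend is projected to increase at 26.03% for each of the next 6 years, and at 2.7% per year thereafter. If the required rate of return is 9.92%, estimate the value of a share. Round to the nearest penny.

£335.17

Two-stage DDM. Project D₁…D_6 at 0.2603, terminal growth 0.027, discount at r = 0.0992.
D_1 = 9.9942
D_2 = 12.5957
D_3 = 15.8743
D_4 = 20.0064
D_5 = 25.2141
D_6 = 31.7773
Terminal value at t=6: TV = D_7/(r−g) = 32.6353/(0.0992−0.027) = 452.0121
P₀ = 9.9942/(1+0.0992)^1 + 12.5957/(1+0.0992)^2 + 15.8743/(1+0.0992)^3 + 20.0064/(1+0.0992)^4 + 25.2141/(1+0.0992)^5 + 31.7773/(1+0.0992)^6 + 452.0121/(1+0.0992)^6 = 335.1683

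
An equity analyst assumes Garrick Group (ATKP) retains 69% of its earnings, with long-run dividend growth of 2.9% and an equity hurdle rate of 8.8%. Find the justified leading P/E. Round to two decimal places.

5.25

Payout ratio b = 1 − 0.69 = 0.31.
Justified leading P/E = b/(r−g) = 0.31/(0.088−0.029) = 5.2542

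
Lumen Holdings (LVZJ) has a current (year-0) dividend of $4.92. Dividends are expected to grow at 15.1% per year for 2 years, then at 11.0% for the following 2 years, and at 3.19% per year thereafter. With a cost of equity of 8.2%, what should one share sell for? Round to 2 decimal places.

Three-stage DDM. Project D₁…D_4; terminal Gordon value at t=4 with g = 0.0319; discount at r = 0.082.
D_1 = 5.6629
D_2 = 6.5180
D_3 = 7.2350
D_4 = 8.0309
TV_4 = 8.2870/(0.082−0.0319) = 165.4099
P₀ = Σ Dₜ/(1+r)ᵗ + TV_4/(1+r)^4 = 143.0570

$143.06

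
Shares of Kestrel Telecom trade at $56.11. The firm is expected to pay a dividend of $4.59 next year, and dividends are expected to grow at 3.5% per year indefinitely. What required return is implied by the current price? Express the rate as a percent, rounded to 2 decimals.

Rearranging the constant-growth DDM: r = D₁/P₀ + g.
r = 4.5900 / 56.11 + 0.035 = 0.08180 + 0.035 = 0.11680

11.68%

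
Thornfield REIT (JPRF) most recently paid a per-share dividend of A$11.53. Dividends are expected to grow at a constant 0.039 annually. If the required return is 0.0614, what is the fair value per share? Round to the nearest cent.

Gordon growth model: P₀ = D₁/(r − g). D₁ = 11.53 × (1 + 0.039) = 11.9797.
P₀ = 11.9797 / (0.0614 − 0.039) = 11.9797 / 0.0224 = 534.8067

A$534.81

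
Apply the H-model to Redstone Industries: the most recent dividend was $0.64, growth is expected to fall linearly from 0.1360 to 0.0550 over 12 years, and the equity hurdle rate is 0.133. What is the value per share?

H-model: P₀ = D₀[(1+g_L) + H(g_S−g_L)]/(r−g_L), with H = 12/2 = 6.
P₀ = 0.64 × [(1+0.055) + 6×(0.136−0.055)] / (0.133−0.055)
   = 0.64 × 1.5410 / 0.078 = 12.6441

$12.64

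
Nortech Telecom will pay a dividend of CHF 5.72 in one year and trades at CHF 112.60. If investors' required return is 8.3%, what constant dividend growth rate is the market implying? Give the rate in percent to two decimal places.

3.22%

From P₀ = D₁/(r − g), the implied growth is g = r − D₁/P₀.
g = 0.083 − 5.72/112.60 = 0.083 − 0.05080 = 0.03220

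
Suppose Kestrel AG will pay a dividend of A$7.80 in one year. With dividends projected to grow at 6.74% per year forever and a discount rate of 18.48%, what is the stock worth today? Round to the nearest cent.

Gordon growth model: P₀ = D₁/(r − g), with D₁ = 7.80 given directly.
P₀ = 7.8000 / (0.1848 − 0.0674) = 7.8000 / 0.1174 = 66.4395

A$66.44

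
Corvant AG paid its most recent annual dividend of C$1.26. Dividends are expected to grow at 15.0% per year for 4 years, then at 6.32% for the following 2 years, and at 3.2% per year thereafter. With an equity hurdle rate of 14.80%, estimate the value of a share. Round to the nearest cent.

Three-stage DDM. Project D₁…D_6; terminal Gordon value at t=6 with g = 0.032; discount at r = 0.148.
D_1 = 1.4490
D_2 = 1.6663
D_3 = 1.9163
D_4 = 2.2037
D_5 = 2.3430
D_6 = 2.4911
TV_6 = 2.5708/(0.148−0.032) = 22.1622
P₀ = Σ Dₜ/(1+r)ᵗ + TV_6/(1+r)^6 = 17.0073

C$17.01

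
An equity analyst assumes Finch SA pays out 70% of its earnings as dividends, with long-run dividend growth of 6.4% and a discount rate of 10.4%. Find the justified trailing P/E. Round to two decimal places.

Justified trailing P/E = b(1+g)/(r−g) = 0.70×(1+0.064)/(0.104−0.064) = 18.6200

18.62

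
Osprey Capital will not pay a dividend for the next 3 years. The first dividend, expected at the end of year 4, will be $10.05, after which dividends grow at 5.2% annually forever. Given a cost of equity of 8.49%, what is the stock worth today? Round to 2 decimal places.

$239.22

Deferred-dividend DDM. At t=3 the remaining stream is a growing perpetuity with first payment D_4 = 10.05.
V_3 = D_4/(r−g) = 10.05/(0.0849−0.052) = 305.4711
P₀ = V_3/(1+r)^3 = 305.4711/(1+0.0849)^3 = 239.2220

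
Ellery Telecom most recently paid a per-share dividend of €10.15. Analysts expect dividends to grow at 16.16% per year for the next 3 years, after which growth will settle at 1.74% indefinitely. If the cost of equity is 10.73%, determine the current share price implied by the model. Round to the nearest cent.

€166.14

Two-stage DDM. Project D₁…D_3 at 0.1616, terminal growth 0.0174, discount at r = 0.1073.
D_1 = 11.7902
D_2 = 13.6955
D_3 = 15.9087
Terminal value at t=3: TV = D_4/(r−g) = 16.1856/(0.1073−0.0174) = 180.0395
P₀ = 11.7902/(1+0.1073)^1 + 13.6955/(1+0.1073)^2 + 15.9087/(1+0.1073)^3 + 180.0395/(1+0.1073)^3 = 166.1439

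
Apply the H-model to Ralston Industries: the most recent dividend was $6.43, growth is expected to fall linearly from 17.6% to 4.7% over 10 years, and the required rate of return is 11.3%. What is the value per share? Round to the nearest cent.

H-model: P₀ = D₀[(1+g_L) + H(g_S−g_L)]/(r−g_L), with H = 10/2 = 5.
P₀ = 6.43 × [(1+0.047) + 5×(0.176−0.047)] / (0.113−0.047)
   = 6.43 × 1.6920 / 0.066 = 164.8418

$164.84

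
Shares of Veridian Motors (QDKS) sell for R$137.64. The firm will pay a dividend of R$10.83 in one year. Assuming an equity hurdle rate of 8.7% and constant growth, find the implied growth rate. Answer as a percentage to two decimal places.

From P₀ = D₁/(r − g), the implied growth is g = r − D₁/P₀.
g = 0.087 − 10.83/137.64 = 0.087 − 0.07868 = 0.00832

0.83%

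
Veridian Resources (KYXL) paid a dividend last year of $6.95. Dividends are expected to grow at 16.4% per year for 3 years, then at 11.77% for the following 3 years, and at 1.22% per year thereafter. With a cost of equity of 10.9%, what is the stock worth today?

Three-stage DDM. Project D₁…D_6; terminal Gordon value at t=6 with g = 0.0122; discount at r = 0.109.
D_1 = 8.0898
D_2 = 9.4165
D_3 = 10.9608
D_4 = 12.2509
D_5 = 13.6929
D_6 = 15.3045
TV_6 = 15.4912/(0.109−0.0122) = 160.0333
P₀ = Σ Dₜ/(1+r)ᵗ + TV_6/(1+r)^6 = 133.5004

$133.50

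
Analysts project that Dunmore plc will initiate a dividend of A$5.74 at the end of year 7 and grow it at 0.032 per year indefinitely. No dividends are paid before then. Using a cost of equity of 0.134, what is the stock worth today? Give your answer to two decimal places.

A$26.46

Deferred-dividend DDM. At t=6 the remaining stream is a growing perpetuity with first payment D_7 = 5.74.
V_6 = D_7/(r−g) = 5.74/(0.134−0.032) = 56.2745
P₀ = V_6/(1+r)^6 = 56.2745/(1+0.134)^6 = 26.4627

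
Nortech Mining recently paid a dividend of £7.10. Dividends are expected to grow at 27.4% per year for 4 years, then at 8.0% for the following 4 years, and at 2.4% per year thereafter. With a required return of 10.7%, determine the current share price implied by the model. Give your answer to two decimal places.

Three-stage DDM. Project D₁…D_8; terminal Gordon value at t=8 with g = 0.024; discount at r = 0.107.
D_1 = 9.0454
D_2 = 11.5238
D_3 = 14.6814
D_4 = 18.7041
D_5 = 20.2004
D_6 = 21.8164
D_7 = 23.5617
D_8 = 25.4467
TV_8 = 26.0574/(0.107−0.024) = 313.9445
P₀ = Σ Dₜ/(1+r)ᵗ + TV_8/(1+r)^8 = 226.9184

£226.92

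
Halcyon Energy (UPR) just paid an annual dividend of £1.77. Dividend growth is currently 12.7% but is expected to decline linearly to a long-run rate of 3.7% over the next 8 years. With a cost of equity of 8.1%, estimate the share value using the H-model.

H-model: P₀ = D₀[(1+g_L) + H(g_S−g_L)]/(r−g_L), with H = 8/2 = 4.
P₀ = 1.77 × [(1+0.037) + 4×(0.127−0.037)] / (0.081−0.037)
   = 1.77 × 1.3970 / 0.044 = 56.1975

£56.20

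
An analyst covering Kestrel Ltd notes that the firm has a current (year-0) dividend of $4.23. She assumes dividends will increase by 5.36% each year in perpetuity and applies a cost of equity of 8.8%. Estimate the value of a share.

Gordon growth model: P₀ = D₁/(r − g). D₁ = 4.23 × (1 + 0.0536) = 4.4567.
P₀ = 4.4567 / (0.088 − 0.0536) = 4.4567 / 0.0344 = 129.5560

$129.56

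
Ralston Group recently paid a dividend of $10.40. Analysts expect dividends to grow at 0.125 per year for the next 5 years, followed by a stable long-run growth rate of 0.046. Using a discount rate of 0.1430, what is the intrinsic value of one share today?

$153.19

Two-stage DDM. Project D₁…D_5 at 0.125, terminal growth 0.046, discount at r = 0.143.
D_1 = 11.7000
D_2 = 13.1625
D_3 = 14.8078
D_4 = 16.6588
D_5 = 18.7411
Terminal value at t=5: TV = D_6/(r−g) = 19.6032/(0.143−0.046) = 202.0952
P₀ = 11.7000/(1+0.143)^1 + 13.1625/(1+0.143)^2 + 14.8078/(1+0.143)^3 + 16.6588/(1+0.143)^4 + 18.7411/(1+0.143)^5 + 202.0952/(1+0.143)^5 = 153.1859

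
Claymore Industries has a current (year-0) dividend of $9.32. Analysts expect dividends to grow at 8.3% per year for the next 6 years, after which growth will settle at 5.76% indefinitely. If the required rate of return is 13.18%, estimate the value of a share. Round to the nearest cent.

Two-stage DDM. Project D₁…D_6 at 0.083, terminal growth 0.0576, discount at r = 0.1318.
D_1 = 10.0936
D_2 = 10.9313
D_3 = 11.8386
D_4 = 12.8212
D_5 = 13.8854
D_6 = 15.0379
Terminal value at t=6: TV = D_7/(r−g) = 15.9041/(0.1318−0.0576) = 214.3405
P₀ = 10.0936/(1+0.1318)^1 + 10.9313/(1+0.1318)^2 + 11.8386/(1+0.1318)^3 + 12.8212/(1+0.1318)^4 + 13.8854/(1+0.1318)^5 + 15.0379/(1+0.1318)^6 + 214.3405/(1+0.1318)^6 = 150.0353

$150.04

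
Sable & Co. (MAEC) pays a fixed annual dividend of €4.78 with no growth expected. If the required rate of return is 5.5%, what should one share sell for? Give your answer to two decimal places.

Zero-growth DDM (perpetuity): P₀ = D/r = 4.78 / 0.055 = 86.9091

€86.91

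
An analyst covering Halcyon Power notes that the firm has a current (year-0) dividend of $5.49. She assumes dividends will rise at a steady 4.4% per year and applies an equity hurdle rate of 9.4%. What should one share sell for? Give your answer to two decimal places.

Gordon growth model: P₀ = D₁/(r − g). D₁ = 5.49 × (1 + 0.044) = 5.7316.
P₀ = 5.7316 / (0.094 − 0.044) = 5.7316 / 0.05 = 114.6312

$114.63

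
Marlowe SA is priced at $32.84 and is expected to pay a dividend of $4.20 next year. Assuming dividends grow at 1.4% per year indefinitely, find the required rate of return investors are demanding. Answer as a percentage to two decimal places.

14.19%

Rearranging the constant-growth DDM: r = D₁/P₀ + g.
r = 4.2000 / 32.84 + 0.014 = 0.12789 + 0.014 = 0.14189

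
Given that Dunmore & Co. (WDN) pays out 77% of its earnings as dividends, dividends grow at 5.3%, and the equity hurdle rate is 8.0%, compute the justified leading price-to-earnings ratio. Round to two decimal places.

Justified leading P/E = b/(r−g) = 0.77/(0.08−0.053) = 28.5185

28.52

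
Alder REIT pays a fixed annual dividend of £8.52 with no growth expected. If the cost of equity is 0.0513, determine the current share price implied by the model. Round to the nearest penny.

Zero-growth DDM (perpetuity): P₀ = D/r = 8.52 / 0.0513 = 166.0819

£166.08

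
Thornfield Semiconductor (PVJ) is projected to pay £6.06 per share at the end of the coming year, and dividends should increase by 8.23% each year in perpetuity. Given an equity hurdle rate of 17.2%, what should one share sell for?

Gordon growth model: P₀ = D₁/(r − g), with D₁ = 6.06 given directly.
P₀ = 6.0600 / (0.172 − 0.0823) = 6.0600 / 0.0897 = 67.5585

£67.56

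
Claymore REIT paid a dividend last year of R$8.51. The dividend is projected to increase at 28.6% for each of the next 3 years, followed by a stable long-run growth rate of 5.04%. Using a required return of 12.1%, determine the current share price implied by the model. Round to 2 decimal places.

Two-stage DDM. Project D₁…D_3 at 0.286, terminal growth 0.0504, discount at r = 0.121.
D_1 = 10.9439
D_2 = 14.0738
D_3 = 18.0989
Terminal value at t=3: TV = D_4/(r−g) = 19.0111/(0.121−0.0504) = 269.2790
P₀ = 10.9439/(1+0.121)^1 + 14.0738/(1+0.121)^2 + 18.0989/(1+0.121)^3 + 269.2790/(1+0.121)^3 = 224.9651

R$224.97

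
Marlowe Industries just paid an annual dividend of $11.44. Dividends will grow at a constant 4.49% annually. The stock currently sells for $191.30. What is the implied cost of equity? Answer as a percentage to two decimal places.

Rearranging the constant-growth DDM: r = D₁/P₀ + g.
D₁ = 11.44 × (1 + 0.0449) = 11.9537.
r = 11.9537 / 191.30 + 0.0449 = 0.06249 + 0.0449 = 0.10739

10.74%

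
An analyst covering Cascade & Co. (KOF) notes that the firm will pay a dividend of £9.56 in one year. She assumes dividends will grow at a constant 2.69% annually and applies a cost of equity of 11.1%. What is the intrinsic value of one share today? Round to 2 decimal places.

Gordon growth model: P₀ = D₁/(r − g), with D₁ = 9.56 given directly.
P₀ = 9.5600 / (0.111 − 0.0269) = 9.5600 / 0.0841 = 113.6742

£113.67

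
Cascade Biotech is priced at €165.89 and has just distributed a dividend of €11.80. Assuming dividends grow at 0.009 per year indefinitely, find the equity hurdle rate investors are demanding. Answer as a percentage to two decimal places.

Rearranging the constant-growth DDM: r = D₁/P₀ + g.
D₁ = 11.80 × (1 + 0.009) = 11.9062.
r = 11.9062 / 165.89 + 0.009 = 0.07177 + 0.009 = 0.08077

8.08%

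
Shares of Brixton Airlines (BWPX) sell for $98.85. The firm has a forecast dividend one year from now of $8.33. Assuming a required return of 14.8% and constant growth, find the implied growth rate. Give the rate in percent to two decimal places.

6.37%

From P₀ = D₁/(r − g), the implied growth is g = r − D₁/P₀.
g = 0.148 − 8.33/98.85 = 0.148 − 0.08427 = 0.06373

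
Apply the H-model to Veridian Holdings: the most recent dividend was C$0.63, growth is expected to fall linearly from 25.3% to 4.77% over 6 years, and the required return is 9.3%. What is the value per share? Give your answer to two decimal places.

H-model: P₀ = D₀[(1+g_L) + H(g_S−g_L)]/(r−g_L), with H = 6/2 = 3.
P₀ = 0.63 × [(1+0.0477) + 3×(0.253−0.0477)] / (0.093−0.0477)
   = 0.63 × 1.6636 / 0.0453 = 23.1362

C$23.14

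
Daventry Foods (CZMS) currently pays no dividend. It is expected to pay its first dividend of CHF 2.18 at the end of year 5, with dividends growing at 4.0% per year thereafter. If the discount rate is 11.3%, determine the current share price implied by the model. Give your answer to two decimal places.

CHF 19.46

Deferred-dividend DDM. At t=4 the remaining stream is a growing perpetuity with first payment D_5 = 2.18.
V_4 = D_5/(r−g) = 2.18/(0.113−0.04) = 29.8630
P₀ = V_4/(1+r)^4 = 29.8630/(1+0.113)^4 = 19.4605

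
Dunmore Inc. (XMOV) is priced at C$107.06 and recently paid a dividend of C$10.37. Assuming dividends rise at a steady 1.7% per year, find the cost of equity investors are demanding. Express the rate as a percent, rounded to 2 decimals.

Rearranging the constant-growth DDM: r = D₁/P₀ + g.
D₁ = 10.37 × (1 + 0.017) = 10.5463.
r = 10.5463 / 107.06 + 0.017 = 0.09851 + 0.017 = 0.11551

11.55%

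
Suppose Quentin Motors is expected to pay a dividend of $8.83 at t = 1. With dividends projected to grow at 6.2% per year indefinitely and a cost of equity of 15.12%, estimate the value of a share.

Gordon growth model: P₀ = D₁/(r − g), with D₁ = 8.83 given directly.
P₀ = 8.8300 / (0.1512 − 0.062) = 8.8300 / 0.0892 = 98.9910

$98.99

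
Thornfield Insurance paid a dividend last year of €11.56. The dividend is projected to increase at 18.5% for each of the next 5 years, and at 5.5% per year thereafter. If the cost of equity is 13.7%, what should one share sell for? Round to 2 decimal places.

Two-stage DDM. Project D₁…D_5 at 0.185, terminal growth 0.055, discount at r = 0.137.
D_1 = 13.6986
D_2 = 16.2328
D_3 = 19.2359
D_4 = 22.7946
D_5 = 27.0116
Terminal value at t=5: TV = D_6/(r−g) = 28.4972/(0.137−0.055) = 347.5267
P₀ = 13.6986/(1+0.137)^1 + 16.2328/(1+0.137)^2 + 19.2359/(1+0.137)^3 + 22.7946/(1+0.137)^4 + 27.0116/(1+0.137)^5 + 347.5267/(1+0.137)^5 = 248.4339

€248.43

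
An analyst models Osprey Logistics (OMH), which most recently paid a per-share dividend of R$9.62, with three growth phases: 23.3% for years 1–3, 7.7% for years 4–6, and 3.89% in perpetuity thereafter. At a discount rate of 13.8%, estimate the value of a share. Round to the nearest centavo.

R$175.60

Three-stage DDM. Project D₁…D_6; terminal Gordon value at t=6 with g = 0.0389; discount at r = 0.138.
D_1 = 11.8615
D_2 = 14.6252
D_3 = 18.0328
D_4 = 19.4214
D_5 = 20.9168
D_6 = 22.5274
TV_6 = 23.4037/(0.138−0.0389) = 236.1628
P₀ = Σ Dₜ/(1+r)ᵗ + TV_6/(1+r)^6 = 175.5956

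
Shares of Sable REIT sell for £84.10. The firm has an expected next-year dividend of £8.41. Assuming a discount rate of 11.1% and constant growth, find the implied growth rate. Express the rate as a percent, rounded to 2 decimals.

1.10%

From P₀ = D₁/(r − g), the implied growth is g = r − D₁/P₀.
g = 0.111 − 8.41/84.10 = 0.111 − 0.10000 = 0.01100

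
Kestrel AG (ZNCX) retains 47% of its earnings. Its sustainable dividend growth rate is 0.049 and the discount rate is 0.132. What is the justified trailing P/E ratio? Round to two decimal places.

Payout ratio b = 1 − 0.47 = 0.53.
Justified trailing P/E = b(1+g)/(r−g) = 0.53×(1+0.049)/(0.132−0.049) = 6.6984

6.70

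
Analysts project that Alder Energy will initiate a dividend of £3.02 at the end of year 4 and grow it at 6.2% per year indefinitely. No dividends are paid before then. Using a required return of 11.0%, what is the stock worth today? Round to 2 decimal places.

Deferred-dividend DDM. At t=3 the remaining stream is a growing perpetuity with first payment D_4 = 3.02.
V_3 = D_4/(r−g) = 3.02/(0.11−0.062) = 62.9167
P₀ = V_3/(1+r)^3 = 62.9167/(1+0.11)^3 = 46.0041

£46.00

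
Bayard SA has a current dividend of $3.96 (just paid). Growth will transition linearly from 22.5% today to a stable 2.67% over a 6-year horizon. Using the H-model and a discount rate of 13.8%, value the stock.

H-model: P₀ = D₀[(1+g_L) + H(g_S−g_L)]/(r−g_L), with H = 6/2 = 3.
P₀ = 3.96 × [(1+0.0267) + 3×(0.225−0.0267)] / (0.138−0.0267)
   = 3.96 × 1.6216 / 0.1113 = 57.6957

$57.70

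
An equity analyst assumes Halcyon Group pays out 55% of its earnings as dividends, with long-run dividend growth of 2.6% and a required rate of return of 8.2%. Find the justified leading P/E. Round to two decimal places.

9.82

Justified leading P/E = b/(r−g) = 0.55/(0.082−0.026) = 9.8214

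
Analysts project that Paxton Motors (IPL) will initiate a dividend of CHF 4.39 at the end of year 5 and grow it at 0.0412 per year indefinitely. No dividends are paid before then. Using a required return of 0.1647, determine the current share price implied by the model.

CHF 19.32

Deferred-dividend DDM. At t=4 the remaining stream is a growing perpetuity with first payment D_5 = 4.39.
V_4 = D_5/(r−g) = 4.39/(0.1647−0.0412) = 35.5466
P₀ = V_4/(1+r)^4 = 35.5466/(1+0.1647)^4 = 19.3171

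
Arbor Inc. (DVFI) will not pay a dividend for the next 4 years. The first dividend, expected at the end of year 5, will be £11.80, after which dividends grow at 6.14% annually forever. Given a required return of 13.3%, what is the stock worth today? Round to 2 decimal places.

Deferred-dividend DDM. At t=4 the remaining stream is a growing perpetuity with first payment D_5 = 11.80.
V_4 = D_5/(r−g) = 11.80/(0.133−0.0614) = 164.8045
P₀ = V_4/(1+r)^4 = 164.8045/(1+0.133)^4 = 100.0114

£100.01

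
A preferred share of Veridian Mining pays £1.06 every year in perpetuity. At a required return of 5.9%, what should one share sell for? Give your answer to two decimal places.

Zero-growth DDM (perpetuity): P₀ = D/r = 1.06 / 0.059 = 17.9661

£17.97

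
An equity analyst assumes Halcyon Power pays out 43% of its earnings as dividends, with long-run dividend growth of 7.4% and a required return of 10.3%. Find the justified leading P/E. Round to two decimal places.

Justified leading P/E = b/(r−g) = 0.43/(0.103−0.074) = 14.8276

14.83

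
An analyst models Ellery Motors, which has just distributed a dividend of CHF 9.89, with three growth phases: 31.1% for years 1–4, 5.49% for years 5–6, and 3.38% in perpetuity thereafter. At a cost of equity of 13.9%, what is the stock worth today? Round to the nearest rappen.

CHF 234.21

Three-stage DDM. Project D₁…D_6; terminal Gordon value at t=6 with g = 0.0338; discount at r = 0.139.
D_1 = 12.9658
D_2 = 16.9982
D_3 = 22.2846
D_4 = 29.2151
D_5 = 30.8190
D_6 = 32.5109
TV_6 = 33.6098/(0.139−0.0338) = 319.4850
P₀ = Σ Dₜ/(1+r)ᵗ + TV_6/(1+r)^6 = 234.2136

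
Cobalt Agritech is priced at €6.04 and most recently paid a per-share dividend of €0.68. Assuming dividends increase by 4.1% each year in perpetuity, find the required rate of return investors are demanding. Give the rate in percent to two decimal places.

Rearranging the constant-growth DDM: r = D₁/P₀ + g.
D₁ = 0.68 × (1 + 0.041) = 0.7079.
r = 0.7079 / 6.04 + 0.041 = 0.11720 + 0.041 = 0.15820

15.82%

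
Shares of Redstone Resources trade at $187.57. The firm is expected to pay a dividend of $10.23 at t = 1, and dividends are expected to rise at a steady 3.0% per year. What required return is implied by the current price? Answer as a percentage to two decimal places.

8.45%

Rearranging the constant-growth DDM: r = D₁/P₀ + g.
r = 10.2300 / 187.57 + 0.03 = 0.05454 + 0.03 = 0.08454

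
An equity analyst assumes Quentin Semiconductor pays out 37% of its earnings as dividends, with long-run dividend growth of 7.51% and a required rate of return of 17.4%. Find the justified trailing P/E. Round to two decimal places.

Justified trailing P/E = b(1+g)/(r−g) = 0.37×(1+0.0751)/(0.174−0.0751) = 4.0221

4.02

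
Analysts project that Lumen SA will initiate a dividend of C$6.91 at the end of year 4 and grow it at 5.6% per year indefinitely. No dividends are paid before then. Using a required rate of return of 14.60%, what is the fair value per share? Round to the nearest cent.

C$51.01

Deferred-dividend DDM. At t=3 the remaining stream is a growing perpetuity with first payment D_4 = 6.91.
V_3 = D_4/(r−g) = 6.91/(0.146−0.056) = 76.7778
P₀ = V_3/(1+r)^3 = 76.7778/(1+0.146)^3 = 51.0131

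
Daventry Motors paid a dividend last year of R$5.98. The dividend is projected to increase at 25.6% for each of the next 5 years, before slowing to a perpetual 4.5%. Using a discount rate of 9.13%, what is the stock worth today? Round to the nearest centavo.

Two-stage DDM. Project D₁…D_5 at 0.256, terminal growth 0.045, discount at r = 0.0913.
D_1 = 7.5109
D_2 = 9.4337
D_3 = 11.8487
D_4 = 14.8819
D_5 = 18.6917
Terminal value at t=5: TV = D_6/(r−g) = 19.5329/(0.0913−0.045) = 421.8759
P₀ = 7.5109/(1+0.0913)^1 + 9.4337/(1+0.0913)^2 + 11.8487/(1+0.0913)^3 + 14.8819/(1+0.0913)^4 + 18.6917/(1+0.0913)^5 + 421.8759/(1+0.0913)^5 = 319.0503

R$319.05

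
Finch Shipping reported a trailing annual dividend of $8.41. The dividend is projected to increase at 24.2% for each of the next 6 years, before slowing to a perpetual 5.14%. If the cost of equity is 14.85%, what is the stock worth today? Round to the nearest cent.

Two-stage DDM. Project D₁…D_6 at 0.242, terminal growth 0.0514, discount at r = 0.1485.
D_1 = 10.4452
D_2 = 12.9730
D_3 = 16.1124
D_4 = 20.0116
D_5 = 24.8544
D_6 = 30.8692
Terminal value at t=6: TV = D_7/(r−g) = 32.4559/(0.1485−0.0514) = 334.2522
P₀ = 10.4452/(1+0.1485)^1 + 12.9730/(1+0.1485)^2 + 16.1124/(1+0.1485)^3 + 20.0116/(1+0.1485)^4 + 24.8544/(1+0.1485)^5 + 30.8692/(1+0.1485)^6 + 334.2522/(1+0.1485)^6 = 212.5981

$212.60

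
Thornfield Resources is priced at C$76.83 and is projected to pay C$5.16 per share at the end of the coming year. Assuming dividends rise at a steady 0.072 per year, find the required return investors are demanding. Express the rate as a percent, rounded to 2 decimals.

13.92%

Rearranging the constant-growth DDM: r = D₁/P₀ + g.
r = 5.1600 / 76.83 + 0.072 = 0.06716 + 0.072 = 0.13916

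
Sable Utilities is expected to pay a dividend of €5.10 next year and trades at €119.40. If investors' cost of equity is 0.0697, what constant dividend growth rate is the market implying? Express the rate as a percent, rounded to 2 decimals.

2.70%

From P₀ = D₁/(r − g), the implied growth is g = r − D₁/P₀.
g = 0.0697 − 5.10/119.40 = 0.0697 − 0.04271 = 0.02699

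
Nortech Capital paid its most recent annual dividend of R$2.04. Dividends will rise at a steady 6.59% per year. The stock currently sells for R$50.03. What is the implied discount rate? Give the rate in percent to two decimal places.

Rearranging the constant-growth DDM: r = D₁/P₀ + g.
D₁ = 2.04 × (1 + 0.0659) = 2.1744.
r = 2.1744 / 50.03 + 0.0659 = 0.04346 + 0.0659 = 0.10936

10.94%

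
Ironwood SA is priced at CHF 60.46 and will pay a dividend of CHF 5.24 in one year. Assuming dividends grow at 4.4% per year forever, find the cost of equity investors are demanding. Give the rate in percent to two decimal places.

Rearranging the constant-growth DDM: r = D₁/P₀ + g.
r = 5.2400 / 60.46 + 0.044 = 0.08667 + 0.044 = 0.13067

13.07%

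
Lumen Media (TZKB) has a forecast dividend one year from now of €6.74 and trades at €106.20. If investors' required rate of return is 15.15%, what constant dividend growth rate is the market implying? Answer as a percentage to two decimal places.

8.80%

From P₀ = D₁/(r − g), the implied growth is g = r − D₁/P₀.
g = 0.1515 − 6.74/106.20 = 0.1515 − 0.06347 = 0.08803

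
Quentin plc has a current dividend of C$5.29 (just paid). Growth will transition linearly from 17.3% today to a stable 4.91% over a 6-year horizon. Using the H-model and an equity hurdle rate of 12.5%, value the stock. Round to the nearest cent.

C$99.03

H-model: P₀ = D₀[(1+g_L) + H(g_S−g_L)]/(r−g_L), with H = 6/2 = 3.
P₀ = 5.29 × [(1+0.0491) + 3×(0.173−0.0491)] / (0.125−0.0491)
   = 5.29 × 1.4208 / 0.0759 = 99.0255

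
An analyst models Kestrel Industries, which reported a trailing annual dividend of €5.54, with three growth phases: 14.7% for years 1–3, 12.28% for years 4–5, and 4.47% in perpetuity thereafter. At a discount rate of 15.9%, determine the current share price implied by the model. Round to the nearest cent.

Three-stage DDM. Project D₁…D_5; terminal Gordon value at t=5 with g = 0.0447; discount at r = 0.159.
D_1 = 6.3544
D_2 = 7.2885
D_3 = 8.3599
D_4 = 9.3865
D_5 = 10.5391
TV_5 = 11.0102/(0.159−0.0447) = 96.3275
P₀ = Σ Dₜ/(1+r)ᵗ + TV_5/(1+r)^5 = 72.5807

€72.58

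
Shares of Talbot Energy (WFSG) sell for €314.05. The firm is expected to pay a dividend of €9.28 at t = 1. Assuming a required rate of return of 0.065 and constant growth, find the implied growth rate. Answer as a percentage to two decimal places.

From P₀ = D₁/(r − g), the implied growth is g = r − D₁/P₀.
g = 0.065 − 9.28/314.05 = 0.065 − 0.02955 = 0.03545

3.55%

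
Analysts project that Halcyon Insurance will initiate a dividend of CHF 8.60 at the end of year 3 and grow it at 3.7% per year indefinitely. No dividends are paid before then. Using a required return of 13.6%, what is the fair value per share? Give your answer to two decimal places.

Deferred-dividend DDM. At t=2 the remaining stream is a growing perpetuity with first payment D_3 = 8.60.
V_2 = D_3/(r−g) = 8.60/(0.136−0.037) = 86.8687
P₀ = V_2/(1+r)^2 = 86.8687/(1+0.136)^2 = 67.3142

CHF 67.31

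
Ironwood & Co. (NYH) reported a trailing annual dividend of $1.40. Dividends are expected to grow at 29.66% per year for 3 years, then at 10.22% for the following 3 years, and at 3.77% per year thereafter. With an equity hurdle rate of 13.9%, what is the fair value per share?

Three-stage DDM. Project D₁…D_6; terminal Gordon value at t=6 with g = 0.0377; discount at r = 0.139.
D_1 = 1.8152
D_2 = 2.3536
D_3 = 3.0517
D_4 = 3.3636
D_5 = 3.7074
D_6 = 4.0863
TV_6 = 4.2403/(0.139−0.0377) = 41.8591
P₀ = Σ Dₜ/(1+r)ᵗ + TV_6/(1+r)^6 = 30.4483

$30.45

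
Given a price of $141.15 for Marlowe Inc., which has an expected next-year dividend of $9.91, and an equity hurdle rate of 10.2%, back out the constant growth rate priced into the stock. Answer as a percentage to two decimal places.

From P₀ = D₁/(r − g), the implied growth is g = r − D₁/P₀.
g = 0.102 − 9.91/141.15 = 0.102 − 0.07021 = 0.03179

3.18%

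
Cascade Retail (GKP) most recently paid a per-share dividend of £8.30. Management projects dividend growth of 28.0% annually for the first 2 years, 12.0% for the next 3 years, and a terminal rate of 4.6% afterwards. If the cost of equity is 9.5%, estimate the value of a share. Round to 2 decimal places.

£315.72

Three-stage DDM. Project D₁…D_5; terminal Gordon value at t=5 with g = 0.046; discount at r = 0.095.
D_1 = 10.6240
D_2 = 13.5987
D_3 = 15.2306
D_4 = 17.0582
D_5 = 19.1052
TV_5 = 19.9841/(0.095−0.046) = 407.8380
P₀ = Σ Dₜ/(1+r)ᵗ + TV_5/(1+r)^5 = 315.7156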